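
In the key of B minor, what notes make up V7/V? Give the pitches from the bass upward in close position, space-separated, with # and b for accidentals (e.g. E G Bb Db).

V7/V is a secondary dominant — the dominant seventh of V. V in B minor is F#, so the applied chord's root is C#, a perfect fifth above.
Building a dominant seventh chord on C# gives C#-E#-G#-B.

C# E# G# B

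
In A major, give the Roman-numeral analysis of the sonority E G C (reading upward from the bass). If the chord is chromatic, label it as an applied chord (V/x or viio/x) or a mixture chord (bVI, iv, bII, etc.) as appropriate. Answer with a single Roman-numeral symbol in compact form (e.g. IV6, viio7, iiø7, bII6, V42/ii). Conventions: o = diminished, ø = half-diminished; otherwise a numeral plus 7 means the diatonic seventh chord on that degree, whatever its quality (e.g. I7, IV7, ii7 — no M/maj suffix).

bIII6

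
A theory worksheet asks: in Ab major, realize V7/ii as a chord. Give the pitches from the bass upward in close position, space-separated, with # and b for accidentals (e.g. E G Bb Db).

F A C Eb

V7/ii is a secondary dominant — the dominant seventh of ii. ii in Ab major is Bb, so the applied chord's root is F, a perfect fifth above.
Building a dominant seventh chord on F gives F-A-C-Eb.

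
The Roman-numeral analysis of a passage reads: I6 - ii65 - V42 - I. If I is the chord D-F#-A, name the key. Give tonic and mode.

D major

The anchor chord is a major triad on D, labeled I.
If D is scale degree 1 and the mode makes that degree carry a major triad, the tonic is D and the mode is major.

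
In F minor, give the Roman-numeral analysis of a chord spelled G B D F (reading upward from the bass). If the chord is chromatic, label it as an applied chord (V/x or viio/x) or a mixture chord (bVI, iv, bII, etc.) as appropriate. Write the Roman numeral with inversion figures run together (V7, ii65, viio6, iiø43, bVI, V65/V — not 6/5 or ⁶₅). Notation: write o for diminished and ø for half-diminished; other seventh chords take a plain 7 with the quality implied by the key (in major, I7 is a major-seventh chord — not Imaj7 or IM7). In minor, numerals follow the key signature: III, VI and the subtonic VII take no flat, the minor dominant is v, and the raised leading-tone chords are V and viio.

The pitches G-B-D-F form a dominant seventh chord rooted on G.
G is not a diatonic chord root with this quality in F minor, but it lies a perfect fifth above C (V), so the chord functions as an applied dominant of V.

V7/V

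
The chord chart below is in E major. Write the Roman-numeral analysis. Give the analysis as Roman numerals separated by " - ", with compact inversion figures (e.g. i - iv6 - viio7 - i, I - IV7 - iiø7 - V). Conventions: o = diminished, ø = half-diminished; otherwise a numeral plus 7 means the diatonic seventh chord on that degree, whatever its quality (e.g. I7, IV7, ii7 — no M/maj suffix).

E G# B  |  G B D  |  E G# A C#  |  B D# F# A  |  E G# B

I - bIII - IV43 - V7 - I

E-G#-B has root E, degree 1 in E major, so I.
G-B-D is non-diatonic — bIII, a mixture chord from E minor.
E-G#-A-C# has root A, degree 4 in E major, so IV43.
B-D#-F#-A: dominant seventh chord on B = scale degree 5 → V7.
E-G#-B: major triad on E = scale degree 1 → I.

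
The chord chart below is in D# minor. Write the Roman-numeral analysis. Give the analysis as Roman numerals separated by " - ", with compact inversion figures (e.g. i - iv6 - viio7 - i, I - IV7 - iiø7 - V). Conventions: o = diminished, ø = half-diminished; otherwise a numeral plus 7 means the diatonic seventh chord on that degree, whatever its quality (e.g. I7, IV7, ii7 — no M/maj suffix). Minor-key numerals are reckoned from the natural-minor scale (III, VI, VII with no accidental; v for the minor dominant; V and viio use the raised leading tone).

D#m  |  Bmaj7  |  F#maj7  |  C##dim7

i - VI7 - III7 - viio7

D#m has root D#, degree 1 in D# minor, so i.
Bmaj7 has root B, degree 6 in D# minor, so VI7.
F#maj7: root F# is the mediant; major seventh chord there is III7.
C##dim7: fully diminished seventh chord on C## = scale degree 7 → viio7.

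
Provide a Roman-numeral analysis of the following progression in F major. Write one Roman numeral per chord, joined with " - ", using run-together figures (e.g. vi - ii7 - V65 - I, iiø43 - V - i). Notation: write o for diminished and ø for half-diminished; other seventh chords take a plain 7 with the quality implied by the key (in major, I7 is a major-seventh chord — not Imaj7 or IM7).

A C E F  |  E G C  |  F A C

I65 - V6 - I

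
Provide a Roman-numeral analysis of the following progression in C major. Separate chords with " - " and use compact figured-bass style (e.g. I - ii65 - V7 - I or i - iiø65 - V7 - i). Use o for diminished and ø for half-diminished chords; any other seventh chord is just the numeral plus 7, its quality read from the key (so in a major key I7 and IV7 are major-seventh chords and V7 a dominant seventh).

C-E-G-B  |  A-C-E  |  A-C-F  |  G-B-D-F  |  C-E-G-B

C-E-G-B: major seventh chord on C = scale degree 1 → I7.
A-C-E: root A is the submediant; minor triad there is vi.
A-C-F: major triad on F = scale degree 4 → IV6.
G-B-D-F has root G, degree 5 in C major, so V7.
C-E-G-B has root C, degree 1 in C major, so I7.

I7 - vi - IV6 - V7 - I7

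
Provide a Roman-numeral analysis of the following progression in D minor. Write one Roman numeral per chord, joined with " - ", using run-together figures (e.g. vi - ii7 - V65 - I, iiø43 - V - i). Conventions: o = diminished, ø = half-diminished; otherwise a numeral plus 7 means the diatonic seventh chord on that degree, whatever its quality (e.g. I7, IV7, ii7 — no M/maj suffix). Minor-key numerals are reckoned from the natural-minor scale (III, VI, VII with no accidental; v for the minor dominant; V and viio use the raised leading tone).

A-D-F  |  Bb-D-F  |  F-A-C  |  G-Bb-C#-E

i64 - VI - III - viio43

A-D-F: root D is the tonic; minor triad there is i64.
Bb-D-F has root Bb, degree 6 in D minor, so VI.
F-A-C: major triad on F = scale degree 3 → III.
G-Bb-C#-E: fully diminished seventh chord on C# = scale degree 7 → viio43.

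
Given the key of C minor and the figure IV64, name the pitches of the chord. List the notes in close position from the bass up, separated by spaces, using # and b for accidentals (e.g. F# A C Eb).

C F A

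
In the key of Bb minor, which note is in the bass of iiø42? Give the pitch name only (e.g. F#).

Bb

iiø in Bb minor has root C; the chord is C-Eb-Gb-Bb.
The figure 42 means third inversion — the seventh is in the bass.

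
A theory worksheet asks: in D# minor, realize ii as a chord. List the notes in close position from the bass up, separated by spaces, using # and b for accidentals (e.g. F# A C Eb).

E# G# B#

ii is the minor supertonic, borrowed from the parallel major (the Dorian ii). In D# minor that root is E#.
So the chord is E#-G#-B#, a minor triad.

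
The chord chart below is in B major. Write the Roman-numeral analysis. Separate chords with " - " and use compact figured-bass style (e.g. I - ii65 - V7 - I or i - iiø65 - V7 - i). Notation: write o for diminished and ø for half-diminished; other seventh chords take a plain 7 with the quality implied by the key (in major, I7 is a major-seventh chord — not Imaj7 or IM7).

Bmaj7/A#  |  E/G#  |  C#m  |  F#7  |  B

I42 - IV6 - ii - V7 - I

Bmaj7/A#: major seventh chord on B = scale degree 1 → I42.
E/G#: major triad on E = scale degree 4 → IV6.
C#m: root C# is the supertonic; minor triad there is ii.
F#7 has root F#, degree 5 in B major, so V7.
B: root B is the tonic; major triad there is I.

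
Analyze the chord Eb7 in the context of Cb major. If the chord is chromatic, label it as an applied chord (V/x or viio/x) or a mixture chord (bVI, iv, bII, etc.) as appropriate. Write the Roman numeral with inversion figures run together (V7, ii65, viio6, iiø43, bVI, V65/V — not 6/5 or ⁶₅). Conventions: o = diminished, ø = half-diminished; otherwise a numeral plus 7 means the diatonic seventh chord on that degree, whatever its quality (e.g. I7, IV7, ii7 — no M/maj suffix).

The pitches Eb-G-Bb-Db form a dominant seventh chord rooted on Eb.
Eb is not a diatonic chord root with this quality in Cb major, but it lies a perfect fifth above Ab (vi), so the chord functions as an applied dominant of vi.

V7/vi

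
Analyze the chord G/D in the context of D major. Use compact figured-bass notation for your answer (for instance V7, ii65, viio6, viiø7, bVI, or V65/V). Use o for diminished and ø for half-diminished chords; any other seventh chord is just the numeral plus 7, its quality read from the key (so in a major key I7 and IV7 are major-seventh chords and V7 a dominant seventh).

IV64

The pitches G-B-D form a major triad rooted on G.
In D major, G is the subdominant; the diatonic major triad there is IV.
With D in the bass the chord is in second inversion, so the figured bass is 64.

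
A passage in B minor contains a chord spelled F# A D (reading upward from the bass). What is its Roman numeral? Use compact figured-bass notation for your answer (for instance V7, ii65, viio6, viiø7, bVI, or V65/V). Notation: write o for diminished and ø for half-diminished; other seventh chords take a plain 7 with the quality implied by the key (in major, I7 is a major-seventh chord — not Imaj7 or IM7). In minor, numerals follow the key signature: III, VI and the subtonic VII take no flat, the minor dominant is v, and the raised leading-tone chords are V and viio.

The pitches D-F#-A form a major triad rooted on D.
D is scale degree 3 in B minor, and a major triad on that degree is written III.
With F# in the bass the chord is in first inversion, so the figured bass is 6.

III6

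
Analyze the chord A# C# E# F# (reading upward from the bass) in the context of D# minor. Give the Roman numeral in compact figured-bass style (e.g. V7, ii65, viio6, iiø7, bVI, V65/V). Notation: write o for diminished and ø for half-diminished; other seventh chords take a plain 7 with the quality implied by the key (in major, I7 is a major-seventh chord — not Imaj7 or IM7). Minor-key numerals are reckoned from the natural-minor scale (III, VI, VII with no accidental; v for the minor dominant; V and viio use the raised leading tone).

The pitches F#-A#-C#-E# form a major seventh chord rooted on F#.
F# is scale degree 3 in D# minor, and a major seventh chord on that degree is written III7.
With A# in the bass the chord is in first inversion, so the figured bass is 65.

III65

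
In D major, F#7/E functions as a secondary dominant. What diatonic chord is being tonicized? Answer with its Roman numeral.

The chord is a dominant seventh chord on F#.
A dominant resolves down a perfect fifth: F# → B. In D major, B is scale degree 6, i.e. vi.

vi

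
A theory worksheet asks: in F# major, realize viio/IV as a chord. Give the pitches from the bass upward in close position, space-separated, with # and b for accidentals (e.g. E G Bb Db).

viio/IV is a secondary leading-tone chord. The target IV is B in F# major; the applied chord is rooted a semitone below, on A#.
Building a diminished triad on A# gives A#-C#-E.

A# C# E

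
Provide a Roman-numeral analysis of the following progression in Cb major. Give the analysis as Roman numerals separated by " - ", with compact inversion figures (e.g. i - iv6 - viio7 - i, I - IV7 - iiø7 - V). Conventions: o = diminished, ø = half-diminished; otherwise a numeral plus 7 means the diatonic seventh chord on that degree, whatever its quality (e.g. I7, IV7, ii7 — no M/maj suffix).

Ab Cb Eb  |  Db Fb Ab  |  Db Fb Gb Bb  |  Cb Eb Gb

Ab-Cb-Eb: root Ab is the submediant; minor triad there is vi.
Db-Fb-Ab: minor triad on Db = scale degree 2 → ii.
Db-Fb-Gb-Bb: dominant seventh chord on Gb = scale degree 5 → V43.
Cb-Eb-Gb has root Cb, degree 1 in Cb major, so I.

vi - ii - V43 - I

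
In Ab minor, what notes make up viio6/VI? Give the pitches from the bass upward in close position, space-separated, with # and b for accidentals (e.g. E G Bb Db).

Gb Bbb Eb

viio6/VI is a secondary leading-tone chord. The target VI is Fb in Ab minor; the applied chord is rooted a semitone below, on Eb.
Building a diminished triad on Eb gives Eb-Gb-Bbb.
With the 6 figure the chord is in first inversion; from the bass Gb upward in close position it reads Gb-Bbb-Eb.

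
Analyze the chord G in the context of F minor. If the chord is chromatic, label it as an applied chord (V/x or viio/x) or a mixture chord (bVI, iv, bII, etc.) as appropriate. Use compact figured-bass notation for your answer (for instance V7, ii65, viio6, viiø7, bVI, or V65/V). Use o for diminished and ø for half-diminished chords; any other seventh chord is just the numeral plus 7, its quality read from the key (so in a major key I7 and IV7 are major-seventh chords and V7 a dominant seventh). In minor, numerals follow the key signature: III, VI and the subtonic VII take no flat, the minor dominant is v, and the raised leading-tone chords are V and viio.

V/V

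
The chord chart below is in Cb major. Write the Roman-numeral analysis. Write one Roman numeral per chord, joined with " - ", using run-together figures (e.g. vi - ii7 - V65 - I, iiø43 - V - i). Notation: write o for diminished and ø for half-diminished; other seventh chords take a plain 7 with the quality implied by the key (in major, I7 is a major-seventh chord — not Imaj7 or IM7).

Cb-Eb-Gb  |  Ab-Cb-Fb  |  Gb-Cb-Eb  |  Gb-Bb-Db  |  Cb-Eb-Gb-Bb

Cb-Eb-Gb has root Cb, degree 1 in Cb major, so I.
Ab-Cb-Fb: root Fb is the subdominant; major triad there is IV6.
Gb-Cb-Eb: major triad on Cb = scale degree 1 → I64.
Gb-Bb-Db: root Gb is the dominant; major triad there is V.
Cb-Eb-Gb-Bb: root Cb is the tonic; major seventh chord there is I7.

I - IV6 - I64 - V - I7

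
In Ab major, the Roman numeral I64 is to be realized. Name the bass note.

Eb

I in Ab major has root Ab; the chord is Ab-C-Eb.
The figure 64 means second inversion — the fifth is in the bass.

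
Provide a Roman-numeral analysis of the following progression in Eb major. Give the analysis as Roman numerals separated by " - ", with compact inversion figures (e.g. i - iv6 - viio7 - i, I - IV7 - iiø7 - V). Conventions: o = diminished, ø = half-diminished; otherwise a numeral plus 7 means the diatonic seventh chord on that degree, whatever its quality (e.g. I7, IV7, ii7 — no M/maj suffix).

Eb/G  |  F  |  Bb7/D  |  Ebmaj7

I6 - V/V - V65 - I7

Eb/G: root Eb is the tonic; major triad there is I6.
F is the secondary dominant of V (major triad on F): V/V.
Bb7/D has root Bb, degree 5 in Eb major, so V65.
Ebmaj7 has root Eb, degree 1 in Eb major, so I7.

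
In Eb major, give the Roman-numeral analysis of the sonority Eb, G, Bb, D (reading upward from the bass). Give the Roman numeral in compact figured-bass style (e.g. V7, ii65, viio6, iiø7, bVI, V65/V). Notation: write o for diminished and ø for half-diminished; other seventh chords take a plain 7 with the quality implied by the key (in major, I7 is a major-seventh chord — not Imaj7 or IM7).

I7

Stacked in thirds the chord is Eb-G-Bb-D: a major seventh chord on Eb.
In Eb major, Eb is the tonic; the diatonic major seventh chord there is I7.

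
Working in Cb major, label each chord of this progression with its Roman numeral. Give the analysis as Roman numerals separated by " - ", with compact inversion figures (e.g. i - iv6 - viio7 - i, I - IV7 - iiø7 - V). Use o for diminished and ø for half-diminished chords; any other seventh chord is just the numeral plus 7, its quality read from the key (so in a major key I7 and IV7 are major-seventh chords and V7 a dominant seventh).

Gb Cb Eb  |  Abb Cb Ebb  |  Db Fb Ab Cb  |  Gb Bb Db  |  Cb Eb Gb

Gb-Cb-Eb has root Cb, degree 1 in Cb major, so I64.
Abb-Cb-Ebb: major triad on Abb — chromatic; bVI (borrowed from the parallel minor).
Db-Fb-Ab-Cb: minor seventh chord on Db = scale degree 2 → ii7.
Gb-Bb-Db: root Gb is the dominant; major triad there is V.
Cb-Eb-Gb: major triad on Cb = scale degree 1 → I.

I64 - bVI - ii7 - V - I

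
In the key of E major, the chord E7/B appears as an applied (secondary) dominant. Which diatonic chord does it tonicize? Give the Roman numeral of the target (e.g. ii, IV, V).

IV

The chord is a dominant seventh chord on E.
A dominant resolves down a perfect fifth: E → A. In E major, A is scale degree 4, i.e. IV.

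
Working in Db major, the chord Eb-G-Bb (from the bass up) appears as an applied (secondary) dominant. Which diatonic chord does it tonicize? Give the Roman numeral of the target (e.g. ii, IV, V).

The chord is a major triad on Eb.
A dominant resolves down a perfect fifth: Eb → Ab. In Db major, Ab is scale degree 5, i.e. V.

V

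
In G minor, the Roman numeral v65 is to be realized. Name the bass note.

v in G minor has root D; the chord is D-F-A-C.
The figure 65 means first inversion — the third is in the bass.

F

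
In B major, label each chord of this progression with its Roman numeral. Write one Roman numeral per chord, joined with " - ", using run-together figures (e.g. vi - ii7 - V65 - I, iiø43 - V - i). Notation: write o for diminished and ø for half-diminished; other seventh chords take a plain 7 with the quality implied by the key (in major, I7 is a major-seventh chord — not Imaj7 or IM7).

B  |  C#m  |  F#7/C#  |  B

I - ii - V43 - I

B: root B is the tonic; major triad there is I.
C#m has root C#, degree 2 in B major, so ii.
F#7/C#: dominant seventh chord on F# = scale degree 5 → V43.
B has root B, degree 1 in B major, so I.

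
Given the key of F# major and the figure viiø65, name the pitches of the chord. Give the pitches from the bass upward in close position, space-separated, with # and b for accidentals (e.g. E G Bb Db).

G# B D# E#

In F# major, scale degree 7 is E#, and the diatonic chord built there is a half-diminished seventh chord.
Stacking thirds from E# gives E#-G#-B-D#.
The figured bass 65 indicates first inversion, placing the third (G#) in the bass: G#-B-D#-E#.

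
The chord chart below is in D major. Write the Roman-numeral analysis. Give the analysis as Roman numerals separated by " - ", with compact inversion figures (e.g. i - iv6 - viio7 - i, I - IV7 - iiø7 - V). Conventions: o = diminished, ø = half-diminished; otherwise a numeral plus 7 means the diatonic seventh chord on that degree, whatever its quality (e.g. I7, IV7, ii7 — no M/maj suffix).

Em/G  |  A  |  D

Em/G: root E is the supertonic; minor triad there is ii6.
A: major triad on A = scale degree 5 → V.
D has root D, degree 1 in D major, so I.

ii6 - V - I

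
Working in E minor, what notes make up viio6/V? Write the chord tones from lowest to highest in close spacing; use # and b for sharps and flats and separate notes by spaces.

The slash marks an applied leading-tone chord: viio of V. In E minor, V is B, so the leading tone to it is A#, a half step below.
Building a diminished triad on A# gives A#-C#-E.
With the 6 figure the chord is in first inversion; from the bass C# upward in close position it reads C#-E-A#.

C# E A#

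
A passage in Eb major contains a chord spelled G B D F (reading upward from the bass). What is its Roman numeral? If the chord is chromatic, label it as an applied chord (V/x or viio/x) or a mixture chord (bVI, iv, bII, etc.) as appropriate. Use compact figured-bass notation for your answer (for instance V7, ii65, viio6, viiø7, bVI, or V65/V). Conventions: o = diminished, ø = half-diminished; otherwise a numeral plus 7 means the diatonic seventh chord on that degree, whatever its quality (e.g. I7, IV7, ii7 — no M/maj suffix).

Stacked in thirds the chord is G-B-D-F: a dominant seventh chord on G.
G is not a diatonic chord root with this quality in Eb major, but it lies a perfect fifth above C (vi), so the chord functions as an applied dominant of vi.

V7/vi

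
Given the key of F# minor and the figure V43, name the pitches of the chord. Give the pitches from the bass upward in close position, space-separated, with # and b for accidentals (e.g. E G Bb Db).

G# B C# E#

In F# minor, scale degree 5 is C#. The dominant is major (leading tone raised), so V is a dominant seventh chord.
That chord is spelled C#-E#-G#-B.
The figured bass 43 indicates second inversion, placing the fifth (G#) in the bass: G#-B-C#-E#.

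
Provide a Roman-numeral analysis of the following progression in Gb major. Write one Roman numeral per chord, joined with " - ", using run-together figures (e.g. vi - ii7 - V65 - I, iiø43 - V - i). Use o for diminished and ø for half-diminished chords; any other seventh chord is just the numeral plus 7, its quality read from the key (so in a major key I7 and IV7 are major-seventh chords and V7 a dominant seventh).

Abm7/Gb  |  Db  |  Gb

Abm7/Gb: root Ab is the supertonic; minor seventh chord there is ii42.
Db: major triad on Db = scale degree 5 → V.
Gb: root Gb is the tonic; major triad there is I.

ii42 - V - I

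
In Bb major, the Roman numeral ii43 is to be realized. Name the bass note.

G

ii in Bb major has root C; the chord is C-Eb-G-Bb.
The figure 43 means second inversion — the fifth is in the bass.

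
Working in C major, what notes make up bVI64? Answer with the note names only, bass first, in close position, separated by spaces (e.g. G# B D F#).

Eb Ab C

Scale degree 6 in C major is A; lowering it a half step gives Ab. bVI64 is a major triad on the lowered sixth degree, borrowed from the parallel minor.
So the chord is Ab-C-Eb, a major triad.
With the 64 figure the chord is in second inversion; from the bass Eb upward in close position it reads Eb-Ab-C.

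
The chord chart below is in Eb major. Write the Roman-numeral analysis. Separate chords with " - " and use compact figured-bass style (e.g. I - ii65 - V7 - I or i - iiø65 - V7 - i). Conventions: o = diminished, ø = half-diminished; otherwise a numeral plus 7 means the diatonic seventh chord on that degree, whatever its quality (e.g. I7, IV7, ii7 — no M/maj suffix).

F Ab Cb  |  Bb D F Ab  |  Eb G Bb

F-Ab-Cb: diminished triad on F — chromatic; iio (borrowed from the parallel minor).
Bb-D-F-Ab has root Bb, degree 5 in Eb major, so V7.
Eb-G-Bb: root Eb is the tonic; major triad there is I.

iio - V7 - I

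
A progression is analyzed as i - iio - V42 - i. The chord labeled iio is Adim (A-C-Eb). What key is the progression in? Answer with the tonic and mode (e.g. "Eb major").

iio is given as A-C-Eb — a diminished triad with root A.
If A is scale degree 2 and the mode makes that degree carry a diminished triad, the tonic is G and the mode is minor.

G minor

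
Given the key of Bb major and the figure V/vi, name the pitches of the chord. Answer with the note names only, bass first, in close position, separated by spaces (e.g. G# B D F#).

The slash means an applied dominant: we want the dominant of vi. In Bb major, vi is G minor, and its dominant is built on D.
Building a major triad on D gives D-F#-A.

D F# A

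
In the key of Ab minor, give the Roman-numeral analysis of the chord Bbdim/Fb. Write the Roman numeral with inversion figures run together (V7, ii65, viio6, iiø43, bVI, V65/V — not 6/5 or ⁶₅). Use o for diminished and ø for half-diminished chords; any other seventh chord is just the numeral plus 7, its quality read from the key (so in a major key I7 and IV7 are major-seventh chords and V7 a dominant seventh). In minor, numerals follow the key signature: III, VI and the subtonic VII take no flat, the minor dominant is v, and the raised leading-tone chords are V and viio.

iio64

The pitches Bb-Db-Fb form a diminished triad rooted on Bb.
Bb is scale degree 2 in Ab minor, and a diminished triad on that degree is written iio.
With Fb in the bass the chord is in second inversion, so the figured bass is 64.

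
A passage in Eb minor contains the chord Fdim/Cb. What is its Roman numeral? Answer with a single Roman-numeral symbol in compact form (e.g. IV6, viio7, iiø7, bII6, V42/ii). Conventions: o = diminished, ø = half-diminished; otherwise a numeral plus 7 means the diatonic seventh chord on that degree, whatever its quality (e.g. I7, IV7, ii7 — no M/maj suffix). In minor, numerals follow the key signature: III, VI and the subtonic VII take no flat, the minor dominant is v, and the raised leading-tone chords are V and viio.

iio64

The pitches F-Ab-Cb form a diminished triad rooted on F.
In Eb minor, F is the supertonic; the diatonic diminished triad there is iio.
With Cb in the bass the chord is in second inversion, so the figured bass is 64.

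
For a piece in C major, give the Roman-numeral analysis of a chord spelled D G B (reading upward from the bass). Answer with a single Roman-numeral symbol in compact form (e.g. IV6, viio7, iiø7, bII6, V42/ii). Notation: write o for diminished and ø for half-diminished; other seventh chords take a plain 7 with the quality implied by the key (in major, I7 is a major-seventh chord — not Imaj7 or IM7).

The pitches G-B-D form a major triad rooted on G.
G is scale degree 5 in C major, and a major triad on that degree is written V.
With D in the bass the chord is in second inversion, so the figured bass is 64.

V64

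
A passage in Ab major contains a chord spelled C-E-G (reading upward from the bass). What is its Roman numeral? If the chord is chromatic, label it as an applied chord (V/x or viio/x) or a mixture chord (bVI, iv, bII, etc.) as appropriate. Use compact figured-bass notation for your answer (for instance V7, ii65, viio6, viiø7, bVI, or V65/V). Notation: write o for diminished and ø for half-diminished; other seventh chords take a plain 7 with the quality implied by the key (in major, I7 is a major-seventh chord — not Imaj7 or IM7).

V/vi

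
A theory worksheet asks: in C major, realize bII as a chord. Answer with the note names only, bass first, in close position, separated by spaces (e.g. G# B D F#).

Db F Ab

Scale degree 2 in C major is D; lowering it a half step gives Db. bII is the Neapolitan chord — a major triad on the lowered second degree.
So the chord is Db-F-Ab.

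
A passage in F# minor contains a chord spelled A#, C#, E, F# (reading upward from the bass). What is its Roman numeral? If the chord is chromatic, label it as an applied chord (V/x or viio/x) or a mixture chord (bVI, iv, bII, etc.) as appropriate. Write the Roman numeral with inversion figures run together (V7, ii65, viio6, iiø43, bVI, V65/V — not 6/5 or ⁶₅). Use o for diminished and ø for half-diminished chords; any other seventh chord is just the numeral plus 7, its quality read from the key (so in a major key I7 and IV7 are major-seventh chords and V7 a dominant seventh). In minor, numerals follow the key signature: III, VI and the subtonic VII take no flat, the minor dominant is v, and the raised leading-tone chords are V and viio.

Stacked in thirds the chord is F#-A#-C#-E: a dominant seventh chord on F#.
F# is not a diatonic chord root with this quality in F# minor, but it lies a perfect fifth above B (iv), so the chord functions as an applied dominant of iv.
With A# in the bass the chord is in first inversion, so the figured bass is 65.

V65/iv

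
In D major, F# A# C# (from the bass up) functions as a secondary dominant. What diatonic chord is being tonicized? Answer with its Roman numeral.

vi

The chord is a major triad on F#.
A dominant resolves down a perfect fifth: F# → B. In D major, B is scale degree 6, i.e. vi.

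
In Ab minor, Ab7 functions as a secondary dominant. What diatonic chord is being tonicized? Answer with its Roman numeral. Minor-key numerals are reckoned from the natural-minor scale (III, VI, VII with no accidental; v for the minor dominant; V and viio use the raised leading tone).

iv

The chord is a dominant seventh chord on Ab.
A dominant resolves down a perfect fifth: Ab → Db. In Ab minor, Db is scale degree 4, i.e. iv.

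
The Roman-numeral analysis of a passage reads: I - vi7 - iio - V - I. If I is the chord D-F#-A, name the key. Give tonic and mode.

D major

The anchor chord is a major triad on D, labeled I.
If D is scale degree 1 and the mode makes that degree carry a major triad, the tonic is D and the mode is major.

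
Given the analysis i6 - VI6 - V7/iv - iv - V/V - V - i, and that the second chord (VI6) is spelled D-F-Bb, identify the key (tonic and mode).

The chord Bb/D is a major triad rooted on Bb; its label is VI6.
VI6 on Bb implies Bb is the submediant; that puts the tonic at D, and the uppercase numeral fits minor mode.

D minor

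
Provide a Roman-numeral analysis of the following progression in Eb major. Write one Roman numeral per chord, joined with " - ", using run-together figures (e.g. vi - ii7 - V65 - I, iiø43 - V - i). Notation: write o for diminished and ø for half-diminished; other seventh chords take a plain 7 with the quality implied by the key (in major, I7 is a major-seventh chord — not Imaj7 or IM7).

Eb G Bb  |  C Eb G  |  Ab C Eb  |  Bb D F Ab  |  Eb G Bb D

I - vi - IV - V7 - I7

Eb-G-Bb: major triad on Eb = scale degree 1 → I.
C-Eb-G has root C, degree 6 in Eb major, so vi.
Ab-C-Eb: root Ab is the subdominant; major triad there is IV.
Bb-D-F-Ab: root Bb is the dominant; dominant seventh chord there is V7.
Eb-G-Bb-D: root Eb is the tonic; major seventh chord there is I7.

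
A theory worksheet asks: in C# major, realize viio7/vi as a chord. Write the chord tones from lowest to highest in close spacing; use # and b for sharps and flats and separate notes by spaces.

G## B# D# F#

viio7/vi is a secondary leading-tone chord. The target vi is A# in C# major; the applied chord is rooted a semitone below, on G##.
Building a fully diminished seventh chord on G## gives G##-B#-D#-F#.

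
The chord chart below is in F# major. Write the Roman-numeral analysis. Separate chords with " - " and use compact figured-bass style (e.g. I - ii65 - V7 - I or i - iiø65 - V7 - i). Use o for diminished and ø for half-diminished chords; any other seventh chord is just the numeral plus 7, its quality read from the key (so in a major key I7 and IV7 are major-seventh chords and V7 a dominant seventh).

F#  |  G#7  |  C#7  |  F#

F#: root F# is the tonic; major triad there is I.
G#7: chromatic; G# is V of V, so V7/V.
C#7: root C# is the dominant; dominant seventh chord there is V7.
F# has root F#, degree 1 in F# major, so I.

I - V7/V - V7 - I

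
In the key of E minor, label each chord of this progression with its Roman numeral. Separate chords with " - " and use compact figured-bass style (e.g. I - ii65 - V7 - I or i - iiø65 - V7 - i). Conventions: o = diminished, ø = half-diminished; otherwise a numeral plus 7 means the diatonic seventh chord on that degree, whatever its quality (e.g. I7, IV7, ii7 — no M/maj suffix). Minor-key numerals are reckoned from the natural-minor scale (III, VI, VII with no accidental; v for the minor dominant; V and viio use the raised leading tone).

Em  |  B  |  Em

i - V - i

Em: root E is the tonic; minor triad there is i.
B: root B is the dominant; major triad there is V.
Em: minor triad on E = scale degree 1 → i.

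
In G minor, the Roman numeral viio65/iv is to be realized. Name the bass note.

D

The applied chord viio65/iv is rooted on B: B-D-F-Ab.
The figure 65 means first inversion — the third is in the bass.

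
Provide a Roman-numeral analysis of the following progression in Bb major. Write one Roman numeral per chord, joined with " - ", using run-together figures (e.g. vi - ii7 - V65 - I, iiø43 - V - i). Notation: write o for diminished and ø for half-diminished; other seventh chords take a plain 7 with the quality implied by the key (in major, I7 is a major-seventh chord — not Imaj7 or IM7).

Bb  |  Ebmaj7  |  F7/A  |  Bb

Bb has root Bb, degree 1 in Bb major, so I.
Ebmaj7: major seventh chord on Eb = scale degree 4 → IV7.
F7/A: dominant seventh chord on F = scale degree 5 → V65.
Bb: root Bb is the tonic; major triad there is I.

I - IV7 - V65 - I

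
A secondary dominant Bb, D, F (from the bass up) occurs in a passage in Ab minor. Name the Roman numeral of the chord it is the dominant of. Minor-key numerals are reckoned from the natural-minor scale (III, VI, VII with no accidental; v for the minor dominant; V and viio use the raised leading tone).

V

The chord is a major triad on Bb.
A dominant resolves down a perfect fifth: Bb → Eb. In Ab minor, Eb is scale degree 5, i.e. V.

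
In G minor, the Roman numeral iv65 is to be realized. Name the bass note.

iv in G minor has root C; the chord is C-Eb-G-Bb.
The figure 65 means first inversion — the third is in the bass.

Eb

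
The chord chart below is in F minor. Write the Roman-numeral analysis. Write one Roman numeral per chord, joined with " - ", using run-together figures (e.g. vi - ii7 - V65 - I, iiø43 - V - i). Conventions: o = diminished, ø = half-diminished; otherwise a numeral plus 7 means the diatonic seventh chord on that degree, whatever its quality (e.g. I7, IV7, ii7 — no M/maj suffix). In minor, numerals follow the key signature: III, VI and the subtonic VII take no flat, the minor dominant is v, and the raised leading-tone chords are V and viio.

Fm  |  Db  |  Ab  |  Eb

Fm: minor triad on F = scale degree 1 → i.
Db has root Db, degree 6 in F minor, so VI.
Ab: root Ab is the mediant; major triad there is III.
Eb: major triad on Eb = scale degree 7 → VII.

i - VI - III - VII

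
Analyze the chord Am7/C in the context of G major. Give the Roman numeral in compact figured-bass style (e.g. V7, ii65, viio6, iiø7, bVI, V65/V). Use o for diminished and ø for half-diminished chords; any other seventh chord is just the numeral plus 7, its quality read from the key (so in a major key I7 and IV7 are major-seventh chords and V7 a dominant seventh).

The pitches A-C-E-G form a minor seventh chord rooted on A.
In G major, A is the supertonic; the diatonic minor seventh chord there is ii7.
With C in the bass the chord is in first inversion, so the figured bass is 65.

ii65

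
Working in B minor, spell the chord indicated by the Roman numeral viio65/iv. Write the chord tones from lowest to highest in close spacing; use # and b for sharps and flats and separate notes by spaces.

F# A C D#

The slash marks an applied leading-tone chord: viio of iv. In B minor, iv is E, so the leading tone to it is D#, a half step below.
Building a fully diminished seventh chord on D# gives D#-F#-A-C.
With the 65 figure the chord is in first inversion; from the bass F# upward in close position it reads F#-A-C-D#.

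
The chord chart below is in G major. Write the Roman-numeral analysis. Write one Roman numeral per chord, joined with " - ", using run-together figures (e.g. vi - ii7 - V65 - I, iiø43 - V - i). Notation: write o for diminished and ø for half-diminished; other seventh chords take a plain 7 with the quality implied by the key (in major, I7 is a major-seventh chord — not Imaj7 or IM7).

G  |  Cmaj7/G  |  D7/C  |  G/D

G: major triad on G = scale degree 1 → I.
Cmaj7/G: root C is the subdominant; major seventh chord there is IV43.
D7/C: root D is the dominant; dominant seventh chord there is V42.
G/D: root G is the tonic; major triad there is I64.

I - IV43 - V42 - I64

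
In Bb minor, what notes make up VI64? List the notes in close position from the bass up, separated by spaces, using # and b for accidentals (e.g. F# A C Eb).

In Bb minor, scale degree 6 is Gb, and the diatonic chord built there is a major triad.
Stacking thirds from Gb gives Gb-Bb-Db.
The figured bass 64 indicates second inversion, placing the fifth (Db) in the bass: Db-Gb-Bb.

Db Gb Bb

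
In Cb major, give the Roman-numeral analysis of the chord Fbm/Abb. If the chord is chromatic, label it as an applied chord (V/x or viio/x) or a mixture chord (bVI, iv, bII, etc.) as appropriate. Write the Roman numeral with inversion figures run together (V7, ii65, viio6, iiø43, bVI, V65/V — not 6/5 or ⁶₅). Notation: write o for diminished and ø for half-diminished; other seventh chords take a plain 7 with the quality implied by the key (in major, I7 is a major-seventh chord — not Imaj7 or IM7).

iv6

Stacked in thirds the chord is Fb-Abb-Cb: a minor triad on Fb.
Fb is the fourth degree of Cb major. This is the minor subdominant, borrowed from the parallel minor.
With Abb in the bass the chord is in first inversion, so the figured bass is 6.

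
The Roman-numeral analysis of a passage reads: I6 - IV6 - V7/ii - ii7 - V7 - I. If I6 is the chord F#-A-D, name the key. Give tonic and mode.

The chord D/F# is a major triad rooted on D; its label is I6.
If D is scale degree 1 and the mode makes that degree carry a major triad, the tonic is D and the mode is major.

D major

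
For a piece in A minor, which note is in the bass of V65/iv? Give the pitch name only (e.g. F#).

C#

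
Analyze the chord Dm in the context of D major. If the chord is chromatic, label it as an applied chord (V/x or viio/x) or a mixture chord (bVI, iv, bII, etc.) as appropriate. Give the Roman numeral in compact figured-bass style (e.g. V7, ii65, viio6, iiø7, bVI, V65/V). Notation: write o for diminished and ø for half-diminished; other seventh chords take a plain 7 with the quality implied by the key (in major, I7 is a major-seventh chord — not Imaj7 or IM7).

i

Stacked in thirds the chord is D-F-A: a minor triad on D.
D is the first degree of D major. This is the minor tonic, borrowed from the parallel minor.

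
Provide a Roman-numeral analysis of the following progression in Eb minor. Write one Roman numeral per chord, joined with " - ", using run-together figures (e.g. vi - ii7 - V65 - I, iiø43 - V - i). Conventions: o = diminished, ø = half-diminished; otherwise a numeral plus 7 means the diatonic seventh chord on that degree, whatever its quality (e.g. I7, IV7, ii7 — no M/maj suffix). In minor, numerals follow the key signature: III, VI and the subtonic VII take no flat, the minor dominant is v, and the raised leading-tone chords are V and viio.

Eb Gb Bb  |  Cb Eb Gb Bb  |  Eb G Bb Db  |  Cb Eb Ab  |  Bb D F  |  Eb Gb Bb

Eb-Gb-Bb: root Eb is the tonic; minor triad there is i.
Cb-Eb-Gb-Bb: root Cb is the submediant; major seventh chord there is VI7.
Eb-G-Bb-Db: a dominant seventh chord on Eb, the applied dominant of iv → V7/iv.
Cb-Eb-Ab has root Ab, degree 4 in Eb minor, so iv6.
Bb-D-F: root Bb is the dominant; major triad there is V.
Eb-Gb-Bb: root Eb is the tonic; minor triad there is i.

i - VI7 - V7/iv - iv6 - V - i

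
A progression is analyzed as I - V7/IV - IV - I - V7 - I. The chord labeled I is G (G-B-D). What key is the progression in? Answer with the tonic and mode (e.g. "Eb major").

The chord G is a major triad rooted on G; its label is I.
If G is scale degree 1 and the mode makes that degree carry a major triad, the tonic is G and the mode is major.

G major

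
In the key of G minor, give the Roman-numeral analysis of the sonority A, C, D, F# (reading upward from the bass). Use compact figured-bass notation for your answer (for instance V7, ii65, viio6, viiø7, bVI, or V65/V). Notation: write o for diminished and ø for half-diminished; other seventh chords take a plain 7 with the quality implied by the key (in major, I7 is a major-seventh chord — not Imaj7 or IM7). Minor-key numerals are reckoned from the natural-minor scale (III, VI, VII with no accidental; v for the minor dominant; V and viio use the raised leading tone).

The pitches D-F#-A-C form a dominant seventh chord rooted on D.
In G minor, D is the dominant; the diatonic dominant seventh chord there is V7.
With A in the bass the chord is in second inversion, so the figured bass is 43.

V43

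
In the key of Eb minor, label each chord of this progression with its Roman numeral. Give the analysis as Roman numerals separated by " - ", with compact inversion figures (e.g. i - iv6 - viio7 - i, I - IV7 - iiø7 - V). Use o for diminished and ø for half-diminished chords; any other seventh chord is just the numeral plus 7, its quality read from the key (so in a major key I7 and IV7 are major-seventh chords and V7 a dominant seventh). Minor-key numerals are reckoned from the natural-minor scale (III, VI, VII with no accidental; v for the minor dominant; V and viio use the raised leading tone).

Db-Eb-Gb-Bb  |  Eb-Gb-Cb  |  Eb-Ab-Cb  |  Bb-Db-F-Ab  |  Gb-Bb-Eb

i42 - VI6 - iv64 - v7 - i6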